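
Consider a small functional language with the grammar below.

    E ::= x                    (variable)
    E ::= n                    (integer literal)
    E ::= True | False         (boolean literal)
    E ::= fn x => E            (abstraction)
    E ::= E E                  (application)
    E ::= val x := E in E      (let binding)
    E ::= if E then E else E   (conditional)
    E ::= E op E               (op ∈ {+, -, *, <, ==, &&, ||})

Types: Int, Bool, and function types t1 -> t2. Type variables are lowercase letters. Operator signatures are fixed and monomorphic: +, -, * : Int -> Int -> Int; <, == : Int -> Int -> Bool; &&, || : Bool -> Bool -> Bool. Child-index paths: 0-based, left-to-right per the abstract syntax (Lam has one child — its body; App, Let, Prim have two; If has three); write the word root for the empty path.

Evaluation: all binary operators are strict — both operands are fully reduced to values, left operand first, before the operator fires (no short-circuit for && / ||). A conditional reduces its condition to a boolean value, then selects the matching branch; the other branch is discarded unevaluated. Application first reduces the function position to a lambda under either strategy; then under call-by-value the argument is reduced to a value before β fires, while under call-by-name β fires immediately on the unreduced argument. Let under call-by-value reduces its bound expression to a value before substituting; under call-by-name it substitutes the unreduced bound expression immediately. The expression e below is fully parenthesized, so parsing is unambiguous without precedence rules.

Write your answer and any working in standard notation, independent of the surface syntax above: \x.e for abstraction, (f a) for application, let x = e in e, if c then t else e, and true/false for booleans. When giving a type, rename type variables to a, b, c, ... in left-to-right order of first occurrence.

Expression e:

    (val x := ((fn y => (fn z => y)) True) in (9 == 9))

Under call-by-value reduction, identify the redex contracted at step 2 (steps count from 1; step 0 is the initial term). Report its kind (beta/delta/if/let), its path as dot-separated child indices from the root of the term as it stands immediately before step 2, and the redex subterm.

Working:
step 0: (let x = ((\y.(\z.y)) true) in (9 == 9))
step 1: [beta@0] (let x = (\z.true) in (9 == 9))
step 2: [let@root] (9 == 9)

Answer: let at root : (let x = (\z.true) in (9 == 9))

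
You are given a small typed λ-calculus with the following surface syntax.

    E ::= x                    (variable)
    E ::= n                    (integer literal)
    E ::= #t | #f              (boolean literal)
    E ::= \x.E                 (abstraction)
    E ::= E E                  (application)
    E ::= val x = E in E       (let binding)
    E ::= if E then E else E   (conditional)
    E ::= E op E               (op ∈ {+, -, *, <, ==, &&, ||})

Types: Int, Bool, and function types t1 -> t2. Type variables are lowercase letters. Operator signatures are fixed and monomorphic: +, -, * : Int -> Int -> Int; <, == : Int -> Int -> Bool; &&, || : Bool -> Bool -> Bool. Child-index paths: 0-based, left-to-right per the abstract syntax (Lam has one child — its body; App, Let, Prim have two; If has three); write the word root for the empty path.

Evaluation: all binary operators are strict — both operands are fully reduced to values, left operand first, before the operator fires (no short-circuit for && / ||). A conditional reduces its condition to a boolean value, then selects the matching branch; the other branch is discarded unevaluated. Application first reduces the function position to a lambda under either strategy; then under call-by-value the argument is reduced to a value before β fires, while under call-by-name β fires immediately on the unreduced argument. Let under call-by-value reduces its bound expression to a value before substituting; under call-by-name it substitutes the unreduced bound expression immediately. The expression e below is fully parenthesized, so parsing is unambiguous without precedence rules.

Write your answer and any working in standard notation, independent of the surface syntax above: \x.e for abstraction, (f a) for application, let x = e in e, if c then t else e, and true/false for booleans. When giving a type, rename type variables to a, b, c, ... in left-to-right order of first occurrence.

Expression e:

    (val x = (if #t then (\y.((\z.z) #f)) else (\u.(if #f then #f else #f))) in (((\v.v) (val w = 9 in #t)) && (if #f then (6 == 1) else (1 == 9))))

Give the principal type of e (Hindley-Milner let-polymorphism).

Answer: Bool

Working:
  unify Bool ~ Bool
z : b
\z._ : b -> b
  unify b -> b ~ Bool -> c
  unify b ~ Bool
  unify Bool ~ c
_ _ : Bool
\y._ : a -> Bool
  unify Bool ~ Bool
  unify Bool ~ Bool
\u._ : d -> Bool
  unify a -> Bool ~ d -> Bool
  unify a ~ d
  unify Bool ~ Bool
let x : forall. d -> Bool
v : e
\v._ : e -> e
let w : Int
  unify e -> e ~ Bool -> f
  unify e ~ Bool
  unify Bool ~ f
_ _ : Bool
  unify Bool ~ Bool
  unify Bool ~ Bool
  unify Int ~ Int
  unify Int ~ Int
  unify Int ~ Int
  unify Int ~ Int
  unify Bool ~ Bool
  unify Bool ~ Bool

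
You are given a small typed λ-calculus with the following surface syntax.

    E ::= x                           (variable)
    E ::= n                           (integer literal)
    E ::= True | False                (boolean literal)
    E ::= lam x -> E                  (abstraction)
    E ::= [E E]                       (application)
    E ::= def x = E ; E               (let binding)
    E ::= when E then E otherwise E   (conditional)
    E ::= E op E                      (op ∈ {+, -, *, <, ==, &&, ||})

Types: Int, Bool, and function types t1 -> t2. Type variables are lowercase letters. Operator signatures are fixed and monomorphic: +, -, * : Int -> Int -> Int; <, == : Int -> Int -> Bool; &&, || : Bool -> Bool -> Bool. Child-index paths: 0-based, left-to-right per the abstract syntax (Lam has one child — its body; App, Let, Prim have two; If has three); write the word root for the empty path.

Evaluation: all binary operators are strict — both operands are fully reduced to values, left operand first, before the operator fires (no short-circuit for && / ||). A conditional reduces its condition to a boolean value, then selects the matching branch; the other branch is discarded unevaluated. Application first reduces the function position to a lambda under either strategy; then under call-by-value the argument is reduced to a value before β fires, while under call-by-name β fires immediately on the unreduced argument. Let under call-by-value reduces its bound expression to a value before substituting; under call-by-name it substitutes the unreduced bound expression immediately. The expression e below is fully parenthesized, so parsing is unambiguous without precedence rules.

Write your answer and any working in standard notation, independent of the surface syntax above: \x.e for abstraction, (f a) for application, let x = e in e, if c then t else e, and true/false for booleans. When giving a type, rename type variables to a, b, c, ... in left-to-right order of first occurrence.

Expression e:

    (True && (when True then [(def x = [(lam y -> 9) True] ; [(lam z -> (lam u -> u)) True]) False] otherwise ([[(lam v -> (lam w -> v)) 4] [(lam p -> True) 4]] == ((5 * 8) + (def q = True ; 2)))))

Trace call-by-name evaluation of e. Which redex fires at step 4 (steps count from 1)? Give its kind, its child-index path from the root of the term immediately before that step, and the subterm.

Working:
step 0: (true && (if true then ((let x = ((\y.9) true) in ((\z.(\u.u)) true)) false) else ((((\v.(\w.v)) 4) ((\p.true) 4)) == ((5 * 8) + (let q = true in 2)))))
step 1: [if@1] (true && ((let x = ((\y.9) true) in ((\z.(\u.u)) true)) false))
step 2: [let@1.0] (true && (((\z.(\u.u)) true) false))
step 3: [beta@1.0] (true && ((\u.u) false))
step 4: [beta@1] (true && false)

Answer: beta at 1 : ((\u.u) false)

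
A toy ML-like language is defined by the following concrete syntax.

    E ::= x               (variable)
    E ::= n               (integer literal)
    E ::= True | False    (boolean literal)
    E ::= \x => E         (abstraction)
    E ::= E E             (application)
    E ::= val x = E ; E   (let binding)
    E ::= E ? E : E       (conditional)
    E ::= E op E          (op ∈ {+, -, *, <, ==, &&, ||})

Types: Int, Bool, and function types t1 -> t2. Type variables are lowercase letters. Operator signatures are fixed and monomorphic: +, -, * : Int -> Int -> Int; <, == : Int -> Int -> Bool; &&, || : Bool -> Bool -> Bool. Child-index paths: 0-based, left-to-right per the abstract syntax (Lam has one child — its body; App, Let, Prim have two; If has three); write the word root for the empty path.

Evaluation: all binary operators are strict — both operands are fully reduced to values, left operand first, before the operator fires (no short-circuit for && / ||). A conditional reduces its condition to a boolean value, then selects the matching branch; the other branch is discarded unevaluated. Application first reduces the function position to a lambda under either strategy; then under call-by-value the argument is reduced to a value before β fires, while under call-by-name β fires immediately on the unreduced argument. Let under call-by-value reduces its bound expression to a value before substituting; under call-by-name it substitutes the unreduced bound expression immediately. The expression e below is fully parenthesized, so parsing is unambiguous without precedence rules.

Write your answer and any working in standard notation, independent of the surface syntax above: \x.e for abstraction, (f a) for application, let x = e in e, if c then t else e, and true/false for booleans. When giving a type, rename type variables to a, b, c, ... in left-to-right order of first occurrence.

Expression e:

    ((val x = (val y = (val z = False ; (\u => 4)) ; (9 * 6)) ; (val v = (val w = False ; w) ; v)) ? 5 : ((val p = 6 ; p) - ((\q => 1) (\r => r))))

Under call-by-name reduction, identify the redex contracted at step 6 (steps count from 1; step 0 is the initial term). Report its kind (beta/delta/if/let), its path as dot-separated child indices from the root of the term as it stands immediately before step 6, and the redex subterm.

Derivation:
step 0: (if (let x = (let y = (let z = false in (\u.4)) in (9 * 6)) in (let v = (let w = false in w) in v)) then 5 else ((let p = 6 in p) - ((\q.1) (\r.r))))
step 1: [let@0] (if (let v = (let w = false in w) in v) then 5 else ((let p = 6 in p) - ((\q.1) (\r.r))))
step 2: [let@0] (if (let w = false in w) then 5 else ((let p = 6 in p) - ((\q.1) (\r.r))))
step 3: [let@0] (if false then 5 else ((let p = 6 in p) - ((\q.1) (\r.r))))
step 4: [if@root] ((let p = 6 in p) - ((\q.1) (\r.r)))
step 5: [let@0] (6 - ((\q.1) (\r.r)))
step 6: [beta@1] (6 - 1)

Answer: beta at 1 : ((\q.1) (\r.r))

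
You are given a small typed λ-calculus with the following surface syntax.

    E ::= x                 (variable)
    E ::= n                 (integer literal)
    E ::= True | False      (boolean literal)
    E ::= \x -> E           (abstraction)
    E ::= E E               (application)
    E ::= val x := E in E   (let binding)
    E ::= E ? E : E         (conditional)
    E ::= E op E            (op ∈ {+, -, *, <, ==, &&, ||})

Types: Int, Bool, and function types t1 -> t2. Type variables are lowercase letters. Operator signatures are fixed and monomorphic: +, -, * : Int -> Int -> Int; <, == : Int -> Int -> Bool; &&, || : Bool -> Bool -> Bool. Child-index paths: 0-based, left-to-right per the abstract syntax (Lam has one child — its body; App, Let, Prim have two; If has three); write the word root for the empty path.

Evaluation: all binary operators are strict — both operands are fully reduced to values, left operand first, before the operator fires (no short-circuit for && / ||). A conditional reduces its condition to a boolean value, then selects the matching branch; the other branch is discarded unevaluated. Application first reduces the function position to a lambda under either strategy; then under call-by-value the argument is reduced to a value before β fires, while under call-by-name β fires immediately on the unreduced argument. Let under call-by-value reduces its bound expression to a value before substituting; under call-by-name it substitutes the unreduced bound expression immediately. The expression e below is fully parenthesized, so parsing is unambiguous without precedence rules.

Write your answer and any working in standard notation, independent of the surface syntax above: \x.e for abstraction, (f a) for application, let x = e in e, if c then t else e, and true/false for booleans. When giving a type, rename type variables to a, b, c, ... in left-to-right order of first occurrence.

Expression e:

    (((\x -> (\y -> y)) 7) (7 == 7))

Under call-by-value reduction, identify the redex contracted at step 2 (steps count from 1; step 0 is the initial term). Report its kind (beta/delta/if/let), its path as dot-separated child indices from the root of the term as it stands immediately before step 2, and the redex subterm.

Derivation:
step 0: (((\x.(\y.y)) 7) (7 == 7))
step 1: [beta@0] ((\y.y) (7 == 7))
step 2: [delta@1] ((\y.y) true)

Answer: delta at 1 : (7 == 7)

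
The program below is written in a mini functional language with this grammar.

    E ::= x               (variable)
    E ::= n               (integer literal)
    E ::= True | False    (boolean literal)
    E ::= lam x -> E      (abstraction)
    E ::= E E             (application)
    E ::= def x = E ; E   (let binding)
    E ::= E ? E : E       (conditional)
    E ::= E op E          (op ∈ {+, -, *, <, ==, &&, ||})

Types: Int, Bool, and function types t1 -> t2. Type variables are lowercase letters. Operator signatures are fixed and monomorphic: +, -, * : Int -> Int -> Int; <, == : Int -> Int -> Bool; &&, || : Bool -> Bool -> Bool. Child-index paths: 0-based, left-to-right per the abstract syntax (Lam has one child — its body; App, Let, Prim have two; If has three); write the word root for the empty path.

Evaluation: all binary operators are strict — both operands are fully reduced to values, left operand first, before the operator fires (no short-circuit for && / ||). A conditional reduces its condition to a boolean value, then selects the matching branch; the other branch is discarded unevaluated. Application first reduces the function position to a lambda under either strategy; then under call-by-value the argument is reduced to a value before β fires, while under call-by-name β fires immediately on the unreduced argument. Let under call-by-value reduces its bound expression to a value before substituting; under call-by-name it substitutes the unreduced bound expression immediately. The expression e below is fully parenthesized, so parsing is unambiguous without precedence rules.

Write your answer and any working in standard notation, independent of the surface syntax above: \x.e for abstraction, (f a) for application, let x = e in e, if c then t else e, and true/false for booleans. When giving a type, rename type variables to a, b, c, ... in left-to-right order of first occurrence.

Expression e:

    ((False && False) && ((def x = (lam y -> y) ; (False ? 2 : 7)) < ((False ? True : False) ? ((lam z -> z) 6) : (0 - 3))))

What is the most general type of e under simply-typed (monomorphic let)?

Answer: Bool

Working:
  unify Bool ~ Bool
  unify Bool ~ Bool
  unify Bool ~ Bool
y : a
\y._ : a -> a
let x : a -> a
  unify Bool ~ Bool
  unify Int ~ Int
  unify Int ~ Int
  unify Bool ~ Bool
  unify Bool ~ Bool
  unify Bool ~ Bool
z : b
\z._ : b -> b
  unify b -> b ~ Int -> c
  unify b ~ Int
  unify Int ~ c
_ _ : Int
  unify Int ~ Int
  unify Int ~ Int
  unify Int ~ Int
  unify Int ~ Int
  unify Bool ~ Bool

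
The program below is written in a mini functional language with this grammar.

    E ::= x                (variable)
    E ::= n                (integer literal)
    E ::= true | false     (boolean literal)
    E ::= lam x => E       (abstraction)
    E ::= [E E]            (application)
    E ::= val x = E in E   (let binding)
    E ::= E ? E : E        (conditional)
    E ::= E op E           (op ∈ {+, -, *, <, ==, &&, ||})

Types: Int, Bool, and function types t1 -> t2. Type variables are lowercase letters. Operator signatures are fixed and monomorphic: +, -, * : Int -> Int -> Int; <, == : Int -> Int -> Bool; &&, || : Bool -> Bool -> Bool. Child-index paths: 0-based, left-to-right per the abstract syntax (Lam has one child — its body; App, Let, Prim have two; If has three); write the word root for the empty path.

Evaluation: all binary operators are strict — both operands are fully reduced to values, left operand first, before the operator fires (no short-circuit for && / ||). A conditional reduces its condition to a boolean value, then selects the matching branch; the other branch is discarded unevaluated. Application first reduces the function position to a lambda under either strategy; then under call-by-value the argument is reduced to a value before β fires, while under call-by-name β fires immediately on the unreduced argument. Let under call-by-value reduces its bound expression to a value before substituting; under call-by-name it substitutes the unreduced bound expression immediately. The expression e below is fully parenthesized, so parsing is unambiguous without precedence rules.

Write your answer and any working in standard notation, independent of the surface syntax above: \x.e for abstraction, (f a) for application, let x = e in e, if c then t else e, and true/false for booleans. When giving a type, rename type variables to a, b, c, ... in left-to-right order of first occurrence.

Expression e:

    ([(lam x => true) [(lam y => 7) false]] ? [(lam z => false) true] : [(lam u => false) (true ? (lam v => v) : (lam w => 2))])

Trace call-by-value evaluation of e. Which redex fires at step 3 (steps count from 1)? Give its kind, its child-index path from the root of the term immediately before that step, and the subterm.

Working:
step 0: (if ((\x.true) ((\y.7) false)) then ((\z.false) true) else ((\u.false) (if true then (\v.v) else (\w.2))))
step 1: [beta@0.1] (if ((\x.true) 7) then ((\z.false) true) else ((\u.false) (if true then (\v.v) else (\w.2))))
step 2: [beta@0] (if true then ((\z.false) true) else ((\u.false) (if true then (\v.v) else (\w.2))))
step 3: [if@root] ((\z.false) true)

Answer: if at root : (if true then ((\z.false) true) else ((\u.false) (if true then (\v.v) else (\w.2))))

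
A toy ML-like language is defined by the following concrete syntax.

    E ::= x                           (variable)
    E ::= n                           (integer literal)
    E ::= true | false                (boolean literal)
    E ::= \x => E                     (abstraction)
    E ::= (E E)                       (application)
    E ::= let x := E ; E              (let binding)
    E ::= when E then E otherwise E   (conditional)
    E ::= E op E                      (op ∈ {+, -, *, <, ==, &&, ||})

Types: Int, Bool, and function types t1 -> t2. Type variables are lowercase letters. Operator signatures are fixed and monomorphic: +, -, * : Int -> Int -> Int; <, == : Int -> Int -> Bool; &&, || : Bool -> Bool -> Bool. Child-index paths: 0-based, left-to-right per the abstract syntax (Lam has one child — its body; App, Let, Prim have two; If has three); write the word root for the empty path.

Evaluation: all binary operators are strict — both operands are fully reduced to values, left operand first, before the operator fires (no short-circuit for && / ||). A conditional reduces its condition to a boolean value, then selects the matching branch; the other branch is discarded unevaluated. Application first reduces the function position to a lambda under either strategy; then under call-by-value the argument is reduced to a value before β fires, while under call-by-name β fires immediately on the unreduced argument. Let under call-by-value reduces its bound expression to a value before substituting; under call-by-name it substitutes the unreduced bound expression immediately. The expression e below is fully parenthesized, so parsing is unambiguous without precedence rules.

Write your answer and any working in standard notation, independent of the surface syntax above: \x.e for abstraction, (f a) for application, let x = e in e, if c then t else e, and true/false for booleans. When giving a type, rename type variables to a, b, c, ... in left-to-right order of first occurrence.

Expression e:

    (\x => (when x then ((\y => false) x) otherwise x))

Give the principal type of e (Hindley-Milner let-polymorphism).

Answer: Bool -> Bool

Working:
x : a
  unify a ~ Bool
\y._ : b -> Bool
x : Bool
  unify b -> Bool ~ Bool -> c
  unify b ~ Bool
  unify Bool ~ c
_ _ : Bool
x : Bool
  unify Bool ~ Bool
\x._ : Bool -> Bool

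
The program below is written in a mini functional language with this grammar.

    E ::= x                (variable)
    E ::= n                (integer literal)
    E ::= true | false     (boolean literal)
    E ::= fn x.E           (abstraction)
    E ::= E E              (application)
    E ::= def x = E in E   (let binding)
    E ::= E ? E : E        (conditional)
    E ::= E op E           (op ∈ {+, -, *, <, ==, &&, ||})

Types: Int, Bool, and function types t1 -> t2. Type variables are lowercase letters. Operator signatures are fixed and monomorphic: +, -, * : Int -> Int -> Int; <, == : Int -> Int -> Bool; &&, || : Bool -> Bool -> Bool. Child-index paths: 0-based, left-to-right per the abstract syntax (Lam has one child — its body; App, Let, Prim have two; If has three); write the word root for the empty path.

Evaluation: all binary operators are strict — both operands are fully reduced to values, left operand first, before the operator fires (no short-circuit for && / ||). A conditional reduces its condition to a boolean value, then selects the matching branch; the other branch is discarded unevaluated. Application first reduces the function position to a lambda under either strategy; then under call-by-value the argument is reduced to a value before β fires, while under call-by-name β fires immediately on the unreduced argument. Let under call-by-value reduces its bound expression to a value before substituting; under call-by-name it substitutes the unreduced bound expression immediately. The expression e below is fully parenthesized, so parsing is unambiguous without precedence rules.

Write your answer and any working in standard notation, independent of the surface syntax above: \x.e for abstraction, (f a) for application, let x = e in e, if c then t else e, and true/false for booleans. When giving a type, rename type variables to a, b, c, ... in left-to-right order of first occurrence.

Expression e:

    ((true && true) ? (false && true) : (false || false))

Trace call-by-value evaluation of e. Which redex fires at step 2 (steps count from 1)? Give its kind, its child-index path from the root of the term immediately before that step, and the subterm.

Derivation:
step 0: (if (true && true) then (false && true) else (false || false))
step 1: [delta@0] (if true then (false && true) else (false || false))
step 2: [if@root] (false && true)

Answer: if at root : (if true then (false && true) else (false || false))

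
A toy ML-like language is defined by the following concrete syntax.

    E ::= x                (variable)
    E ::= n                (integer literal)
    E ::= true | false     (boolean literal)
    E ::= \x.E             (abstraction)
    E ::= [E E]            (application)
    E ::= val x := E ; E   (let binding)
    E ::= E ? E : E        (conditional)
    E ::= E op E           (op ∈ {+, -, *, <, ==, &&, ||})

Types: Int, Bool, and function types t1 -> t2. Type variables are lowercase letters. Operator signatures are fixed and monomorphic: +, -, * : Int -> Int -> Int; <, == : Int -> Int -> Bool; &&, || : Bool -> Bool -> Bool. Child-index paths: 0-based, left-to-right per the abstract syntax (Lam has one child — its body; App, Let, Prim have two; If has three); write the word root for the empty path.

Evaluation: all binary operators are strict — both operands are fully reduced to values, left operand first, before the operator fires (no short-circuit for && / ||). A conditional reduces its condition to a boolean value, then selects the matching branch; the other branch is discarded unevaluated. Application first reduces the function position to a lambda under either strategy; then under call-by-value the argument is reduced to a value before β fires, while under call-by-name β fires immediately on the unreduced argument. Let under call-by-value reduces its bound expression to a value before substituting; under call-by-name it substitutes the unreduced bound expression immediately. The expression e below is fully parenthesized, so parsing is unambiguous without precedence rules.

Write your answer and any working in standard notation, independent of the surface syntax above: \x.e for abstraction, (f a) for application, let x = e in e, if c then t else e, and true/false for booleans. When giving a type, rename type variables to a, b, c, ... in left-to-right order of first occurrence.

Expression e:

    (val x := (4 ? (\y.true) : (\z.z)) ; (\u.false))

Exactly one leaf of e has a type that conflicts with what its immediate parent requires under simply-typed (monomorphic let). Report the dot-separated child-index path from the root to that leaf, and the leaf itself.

Trace:
  unify Int ~ Bool
  FAIL: mismatch Int ~ Bool

Answer: 0.0 : 4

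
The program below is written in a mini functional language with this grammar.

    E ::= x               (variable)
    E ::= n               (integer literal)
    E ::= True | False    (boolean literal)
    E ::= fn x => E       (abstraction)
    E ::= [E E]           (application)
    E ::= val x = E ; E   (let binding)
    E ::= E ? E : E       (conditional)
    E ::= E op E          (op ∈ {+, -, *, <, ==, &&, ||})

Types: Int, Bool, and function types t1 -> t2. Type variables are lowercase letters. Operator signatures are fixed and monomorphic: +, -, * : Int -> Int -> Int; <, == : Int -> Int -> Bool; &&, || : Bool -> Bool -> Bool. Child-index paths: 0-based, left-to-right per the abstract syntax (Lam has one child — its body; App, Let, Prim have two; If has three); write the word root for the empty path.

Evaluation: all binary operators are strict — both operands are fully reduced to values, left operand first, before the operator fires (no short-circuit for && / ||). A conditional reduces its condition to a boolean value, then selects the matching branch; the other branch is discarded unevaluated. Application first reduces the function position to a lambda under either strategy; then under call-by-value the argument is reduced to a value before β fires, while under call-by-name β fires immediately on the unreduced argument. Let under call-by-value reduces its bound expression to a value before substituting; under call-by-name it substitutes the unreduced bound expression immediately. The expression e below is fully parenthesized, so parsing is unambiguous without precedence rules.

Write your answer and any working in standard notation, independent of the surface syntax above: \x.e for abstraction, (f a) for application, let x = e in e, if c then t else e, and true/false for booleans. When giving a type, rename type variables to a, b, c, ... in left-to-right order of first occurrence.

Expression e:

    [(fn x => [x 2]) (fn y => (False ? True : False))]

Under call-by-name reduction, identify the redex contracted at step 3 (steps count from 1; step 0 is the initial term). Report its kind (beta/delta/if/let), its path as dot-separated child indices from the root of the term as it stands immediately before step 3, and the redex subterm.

Trace:
step 0: ((\x.(x 2)) (\y.(if false then true else false)))
step 1: [beta@root] ((\y.(if false then true else false)) 2)
step 2: [beta@root] (if false then true else false)
step 3: [if@root] false

Answer: if at root : (if false then true else false)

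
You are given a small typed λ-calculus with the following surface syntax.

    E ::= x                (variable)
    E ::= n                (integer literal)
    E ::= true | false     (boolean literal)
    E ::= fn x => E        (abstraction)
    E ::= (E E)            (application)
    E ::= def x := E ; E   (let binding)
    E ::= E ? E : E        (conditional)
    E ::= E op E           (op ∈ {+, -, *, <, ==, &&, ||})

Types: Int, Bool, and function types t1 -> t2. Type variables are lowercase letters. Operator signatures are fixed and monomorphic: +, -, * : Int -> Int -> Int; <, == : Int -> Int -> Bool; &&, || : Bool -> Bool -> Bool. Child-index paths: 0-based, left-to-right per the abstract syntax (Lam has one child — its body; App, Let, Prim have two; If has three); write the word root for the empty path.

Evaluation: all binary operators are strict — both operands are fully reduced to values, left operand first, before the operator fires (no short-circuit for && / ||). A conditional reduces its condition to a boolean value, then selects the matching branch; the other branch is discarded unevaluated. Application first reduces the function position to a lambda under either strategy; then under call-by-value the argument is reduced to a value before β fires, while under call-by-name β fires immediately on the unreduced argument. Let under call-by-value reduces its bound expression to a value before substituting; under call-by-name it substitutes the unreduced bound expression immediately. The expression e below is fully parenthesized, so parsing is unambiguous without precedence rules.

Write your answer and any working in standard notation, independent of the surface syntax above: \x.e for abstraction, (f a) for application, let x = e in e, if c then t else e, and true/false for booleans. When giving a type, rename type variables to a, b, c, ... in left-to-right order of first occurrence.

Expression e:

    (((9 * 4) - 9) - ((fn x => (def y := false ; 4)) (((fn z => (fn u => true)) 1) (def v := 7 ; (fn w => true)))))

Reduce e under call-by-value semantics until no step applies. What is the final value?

Answer: 23

Trace:
step 0: (((9 * 4) - 9) - ((\x.(let y = false in 4)) (((\z.(\u.true)) 1) (let v = 7 in (\w.true)))))
step 1: [delta@0.0] ((36 - 9) - ((\x.(let y = false in 4)) (((\z.(\u.true)) 1) (let v = 7 in (\w.true)))))
step 2: [delta@0] (27 - ((\x.(let y = false in 4)) (((\z.(\u.true)) 1) (let v = 7 in (\w.true)))))
step 3: [beta@1.1.0] (27 - ((\x.(let y = false in 4)) ((\u.true) (let v = 7 in (\w.true)))))
step 4: [let@1.1.1] (27 - ((\x.(let y = false in 4)) ((\u.true) (\w.true))))
step 5: [beta@1.1] (27 - ((\x.(let y = false in 4)) true))
step 6: [beta@1] (27 - (let y = false in 4))
step 7: [let@1] (27 - 4)
step 8: [delta@root] 23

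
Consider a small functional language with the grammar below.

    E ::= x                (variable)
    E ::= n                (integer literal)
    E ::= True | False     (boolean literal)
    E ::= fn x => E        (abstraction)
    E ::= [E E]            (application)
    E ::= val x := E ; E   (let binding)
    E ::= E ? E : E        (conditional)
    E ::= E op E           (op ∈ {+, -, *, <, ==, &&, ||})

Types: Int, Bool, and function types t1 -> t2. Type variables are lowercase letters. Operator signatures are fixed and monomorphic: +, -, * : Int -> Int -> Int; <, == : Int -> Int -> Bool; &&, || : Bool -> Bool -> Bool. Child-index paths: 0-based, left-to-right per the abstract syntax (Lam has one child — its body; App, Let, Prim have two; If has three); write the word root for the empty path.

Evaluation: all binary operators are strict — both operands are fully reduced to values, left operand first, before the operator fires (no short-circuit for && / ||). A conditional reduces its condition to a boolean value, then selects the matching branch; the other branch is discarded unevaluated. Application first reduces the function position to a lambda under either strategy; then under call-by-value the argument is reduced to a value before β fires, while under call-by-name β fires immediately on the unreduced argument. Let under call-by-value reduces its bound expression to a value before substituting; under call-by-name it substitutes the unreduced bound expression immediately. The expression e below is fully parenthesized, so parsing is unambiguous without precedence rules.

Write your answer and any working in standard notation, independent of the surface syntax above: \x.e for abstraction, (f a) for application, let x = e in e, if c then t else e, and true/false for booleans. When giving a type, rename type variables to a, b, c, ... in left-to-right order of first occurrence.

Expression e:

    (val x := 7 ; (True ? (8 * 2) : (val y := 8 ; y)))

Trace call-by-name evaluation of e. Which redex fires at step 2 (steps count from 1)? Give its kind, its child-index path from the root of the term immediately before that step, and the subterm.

Derivation:
step 0: (let x = 7 in (if true then (8 * 2) else (let y = 8 in y)))
step 1: [let@root] (if true then (8 * 2) else (let y = 8 in y))
step 2: [if@root] (8 * 2)

Answer: if at root : (if true then (8 * 2) else (let y = 8 in y))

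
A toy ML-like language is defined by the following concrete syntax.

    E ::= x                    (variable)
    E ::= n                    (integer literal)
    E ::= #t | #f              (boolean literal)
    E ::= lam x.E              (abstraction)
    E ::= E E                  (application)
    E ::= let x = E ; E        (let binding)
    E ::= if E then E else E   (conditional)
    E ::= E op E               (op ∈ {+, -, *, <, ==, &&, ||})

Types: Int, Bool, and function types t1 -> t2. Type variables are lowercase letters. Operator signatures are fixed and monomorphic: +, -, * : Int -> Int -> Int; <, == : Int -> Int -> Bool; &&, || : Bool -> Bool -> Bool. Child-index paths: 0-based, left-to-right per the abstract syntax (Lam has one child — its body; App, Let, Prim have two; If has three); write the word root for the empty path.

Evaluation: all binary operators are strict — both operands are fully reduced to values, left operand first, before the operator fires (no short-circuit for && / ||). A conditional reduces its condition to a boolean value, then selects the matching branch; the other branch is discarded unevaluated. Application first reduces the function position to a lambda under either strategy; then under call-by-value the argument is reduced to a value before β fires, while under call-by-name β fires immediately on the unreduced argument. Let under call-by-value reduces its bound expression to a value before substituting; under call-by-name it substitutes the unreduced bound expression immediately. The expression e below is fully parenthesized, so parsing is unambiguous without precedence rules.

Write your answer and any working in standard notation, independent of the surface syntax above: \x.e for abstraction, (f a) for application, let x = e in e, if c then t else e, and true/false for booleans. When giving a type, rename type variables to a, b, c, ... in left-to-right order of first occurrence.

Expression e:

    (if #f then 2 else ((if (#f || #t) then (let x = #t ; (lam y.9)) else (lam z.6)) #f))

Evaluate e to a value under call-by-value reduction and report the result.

Answer: 9

Working:
step 0: (if false then 2 else ((if (false || true) then (let x = true in (\y.9)) else (\z.6)) false))
step 1: [if@root] ((if (false || true) then (let x = true in (\y.9)) else (\z.6)) false)
step 2: [delta@0.0] ((if true then (let x = true in (\y.9)) else (\z.6)) false)
step 3: [if@0] ((let x = true in (\y.9)) false)
step 4: [let@0] ((\y.9) false)
step 5: [beta@root] 9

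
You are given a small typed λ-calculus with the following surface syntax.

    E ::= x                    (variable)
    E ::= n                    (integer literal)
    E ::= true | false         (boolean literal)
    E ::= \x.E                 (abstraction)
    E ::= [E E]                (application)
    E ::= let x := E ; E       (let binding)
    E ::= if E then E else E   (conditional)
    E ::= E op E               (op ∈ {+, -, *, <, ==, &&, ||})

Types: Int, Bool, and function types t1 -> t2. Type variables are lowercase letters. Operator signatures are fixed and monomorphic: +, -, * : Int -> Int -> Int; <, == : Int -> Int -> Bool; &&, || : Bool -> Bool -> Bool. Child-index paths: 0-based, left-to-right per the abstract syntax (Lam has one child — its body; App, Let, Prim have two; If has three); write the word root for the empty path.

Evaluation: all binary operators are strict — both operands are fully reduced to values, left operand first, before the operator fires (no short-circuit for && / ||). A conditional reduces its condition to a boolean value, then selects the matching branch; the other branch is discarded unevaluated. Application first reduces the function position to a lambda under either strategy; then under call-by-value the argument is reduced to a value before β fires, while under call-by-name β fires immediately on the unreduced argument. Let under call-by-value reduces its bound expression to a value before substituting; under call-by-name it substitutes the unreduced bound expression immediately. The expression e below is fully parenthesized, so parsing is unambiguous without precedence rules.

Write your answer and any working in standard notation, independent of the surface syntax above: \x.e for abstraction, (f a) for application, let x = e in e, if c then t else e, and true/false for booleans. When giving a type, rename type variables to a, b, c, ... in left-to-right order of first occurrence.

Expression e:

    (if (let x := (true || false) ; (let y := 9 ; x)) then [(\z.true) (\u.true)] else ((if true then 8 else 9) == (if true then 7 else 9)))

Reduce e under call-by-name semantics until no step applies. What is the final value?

Derivation:
step 0: (if (let x = (true || false) in (let y = 9 in x)) then ((\z.true) (\u.true)) else ((if true then 8 else 9) == (if true then 7 else 9)))
step 1: [let@0] (if (let y = 9 in (true || false)) then ((\z.true) (\u.true)) else ((if true then 8 else 9) == (if true then 7 else 9)))
step 2: [let@0] (if (true || false) then ((\z.true) (\u.true)) else ((if true then 8 else 9) == (if true then 7 else 9)))
step 3: [delta@0] (if true then ((\z.true) (\u.true)) else ((if true then 8 else 9) == (if true then 7 else 9)))
step 4: [if@root] ((\z.true) (\u.true))
step 5: [beta@root] true

Answer: true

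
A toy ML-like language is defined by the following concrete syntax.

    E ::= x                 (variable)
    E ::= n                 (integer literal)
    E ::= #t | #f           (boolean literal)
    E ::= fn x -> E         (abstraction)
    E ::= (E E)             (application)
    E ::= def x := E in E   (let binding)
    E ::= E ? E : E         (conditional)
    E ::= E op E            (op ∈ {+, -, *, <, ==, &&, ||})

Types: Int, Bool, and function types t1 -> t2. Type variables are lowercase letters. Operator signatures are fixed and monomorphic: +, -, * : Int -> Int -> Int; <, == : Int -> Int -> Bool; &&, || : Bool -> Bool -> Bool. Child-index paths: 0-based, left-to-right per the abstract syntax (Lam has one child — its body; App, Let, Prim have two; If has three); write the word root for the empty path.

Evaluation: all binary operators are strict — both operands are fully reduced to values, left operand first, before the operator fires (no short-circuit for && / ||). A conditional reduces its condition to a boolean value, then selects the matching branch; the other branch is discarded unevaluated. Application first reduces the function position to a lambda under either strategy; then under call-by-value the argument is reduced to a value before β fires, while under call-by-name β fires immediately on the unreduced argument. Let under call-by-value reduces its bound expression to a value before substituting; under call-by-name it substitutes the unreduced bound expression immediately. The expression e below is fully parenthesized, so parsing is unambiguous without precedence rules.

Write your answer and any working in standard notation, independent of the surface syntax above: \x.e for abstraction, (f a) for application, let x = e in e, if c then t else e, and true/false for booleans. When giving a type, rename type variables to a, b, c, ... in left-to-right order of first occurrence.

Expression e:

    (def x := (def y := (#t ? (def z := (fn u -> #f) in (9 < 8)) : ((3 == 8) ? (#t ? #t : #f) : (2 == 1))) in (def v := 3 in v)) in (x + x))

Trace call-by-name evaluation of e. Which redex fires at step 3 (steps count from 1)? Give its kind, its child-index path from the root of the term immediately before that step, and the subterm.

Derivation:
step 0: (let x = (let y = (if true then (let z = (\u.false) in (9 < 8)) else (if (3 == 8) then (if true then true else false) else (2 == 1))) in (let v = 3 in v)) in (x + x))
step 1: [let@root] ((let y = (if true then (let z = (\u.false) in (9 < 8)) else (if (3 == 8) then (if true then true else false) else (2 == 1))) in (let v = 3 in v)) + (let y = (if true then (let z = (\u.false) in (9 < 8)) else (if (3 == 8) then (if true then true else false) else (2 == 1))) in (let v = 3 in v)))
step 2: [let@0] ((let v = 3 in v) + (let y = (if true then (let z = (\u.false) in (9 < 8)) else (if (3 == 8) then (if true then true else false) else (2 == 1))) in (let v = 3 in v)))
step 3: [let@0] (3 + (let y = (if true then (let z = (\u.false) in (9 < 8)) else (if (3 == 8) then (if true then true else false) else (2 == 1))) in (let v = 3 in v)))

Answer: let at 0 : (let v = 3 in v)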